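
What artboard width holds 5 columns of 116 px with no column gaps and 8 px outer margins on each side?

Artboard = 2·8 + 5·116 = 16 + 580 = 596 px.

596 px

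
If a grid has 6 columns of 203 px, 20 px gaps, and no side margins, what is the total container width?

1318 px

Container = 6·203 + 5·20 = 1218 + 100 = 1318 px.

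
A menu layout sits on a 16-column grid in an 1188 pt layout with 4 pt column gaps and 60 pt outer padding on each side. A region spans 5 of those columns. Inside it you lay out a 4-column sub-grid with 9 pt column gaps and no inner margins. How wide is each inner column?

Inside the margins: 1188 − 120 = 1068 pt.
Subtracting 15 column gaps of 4 leaves 1008 for 16 columns, so c = 63 pt.
5-column span = 5·63 + 4·4 = 331 pt.
Subtracting 3 column gaps of 9 leaves 304 for 4 columns, so d = 76 pt.

76 pt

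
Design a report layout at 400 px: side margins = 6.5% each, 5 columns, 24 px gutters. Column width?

Each margin = 6.5% of 400 = 26 px; content = 400 − 2·26 = 348 px.
5c + 4·24 = 348 → 5c = 252 → c = 50.4 px.

50.4 px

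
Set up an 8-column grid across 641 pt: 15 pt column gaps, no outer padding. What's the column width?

67 pt

641 − 7·15 = 536; ÷8 gives c = 67 pt.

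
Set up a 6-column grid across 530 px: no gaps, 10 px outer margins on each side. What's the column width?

85 px

Content width = 530 − 2·10 = 510 px.
6c = 510 → c = 85 px.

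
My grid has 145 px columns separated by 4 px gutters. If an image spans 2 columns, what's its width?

294 px

2-column span = 2·145 + 1·4 = 294 px.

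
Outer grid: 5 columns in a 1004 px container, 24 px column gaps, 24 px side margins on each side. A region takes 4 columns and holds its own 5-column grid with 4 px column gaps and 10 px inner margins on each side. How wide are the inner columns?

144.8 px

Inside the margins: 1004 − 48 = 956 px.
956 − 4·24 = 860; ÷5 gives c = 172 px.
Span of 4: 4·172 + 3·24 = 688 + 72 = 760 px.
Inner content = 760 − 2·10 = 740 px.
5 columns + 4 column gaps: 5d + 4·4 = 740.
5d = 740 − 16 = 724, so d = 144.8 px.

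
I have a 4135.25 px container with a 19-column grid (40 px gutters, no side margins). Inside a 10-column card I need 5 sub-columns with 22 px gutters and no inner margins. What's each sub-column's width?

413.9 px

4135.25 − 18·40 = 3415.25; ÷19 gives c = 179.75 px.
10-column span = 10·179.75 + 9·40 = 2157.5 px.
2157.5 − 4·22 = 2069.5; ÷5 gives d = 413.9 px.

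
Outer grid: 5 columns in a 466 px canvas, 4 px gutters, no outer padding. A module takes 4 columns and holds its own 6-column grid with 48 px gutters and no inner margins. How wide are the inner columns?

22 px

Subtracting 4 gutters of 4 leaves 450 for 5 columns, so c = 90 px.
4 columns plus 3 gutters: 360 + 12 = 372 px.
Subtracting 5 gutters of 48 leaves 132 for 6 columns, so d = 22 px.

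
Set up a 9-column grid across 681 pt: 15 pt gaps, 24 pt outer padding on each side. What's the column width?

Content width = 681 − 2·24 = 633 pt.
9 columns + 8 gaps: 9c + 8·15 = 633.
9c = 633 − 120 = 513, so c = 57 pt.

57 pt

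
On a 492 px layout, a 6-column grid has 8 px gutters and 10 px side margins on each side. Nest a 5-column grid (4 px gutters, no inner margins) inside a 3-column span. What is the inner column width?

43.2 px

Subtract both margins: 492 − 2·10 = 472 px.
6 columns + 5 gutters: 6c + 5·8 = 472.
6c = 472 − 40 = 432, so c = 72 px.
Span of 3: 3·72 + 2·8 = 216 + 16 = 232 px.
5 columns + 4 gutters: 5d + 4·4 = 232.
5d = 232 − 16 = 216, so d = 43.2 px.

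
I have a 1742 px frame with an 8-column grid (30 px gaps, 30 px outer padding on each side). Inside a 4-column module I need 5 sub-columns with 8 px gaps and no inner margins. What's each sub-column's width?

158.8 px

Outer content = 1742 − 2·30 = 1682 px.
8 columns + 7 gaps: 8c + 7·30 = 1682.
8c = 1682 − 210 = 1472, so c = 184 px.
4-column span = 4·184 + 3·30 = 826 px.
5 columns + 4 gaps: 5d + 4·8 = 826.
5d = 826 − 32 = 794, so d = 158.8 px.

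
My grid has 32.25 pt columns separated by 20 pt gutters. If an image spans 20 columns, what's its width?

1025 pt

Span of 20: 20·32.25 + 19·20 = 645 + 380 = 1025 pt.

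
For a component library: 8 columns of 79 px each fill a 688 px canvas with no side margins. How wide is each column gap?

Columns use 632 px, leaving 56 px across 7 column gaps = 8 px each.

8 px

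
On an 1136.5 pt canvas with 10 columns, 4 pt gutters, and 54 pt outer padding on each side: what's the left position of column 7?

Take off 108 pt of margins, leaving 1028.5 pt.
10c + 9·4 = 1028.5 → 10c = 992.5 → c = 99.25 pt.
Each column+gutter stride is 103.25 pt; 6 of them past the 54 pt margin is 54 + 619.5 = 673.5 pt.

673.5 pt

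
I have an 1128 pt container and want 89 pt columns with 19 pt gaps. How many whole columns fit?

Each extra column adds 89 + 19 = 108 pt.
(1128 + 19) / 108 = 10.62, so 10 columns fit.

10 columns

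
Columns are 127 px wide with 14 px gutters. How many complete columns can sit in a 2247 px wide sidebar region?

Each extra column adds 127 + 14 = 141 px.
(2247 + 14) / 141 = 16.04, so 16 columns fit.

16 columns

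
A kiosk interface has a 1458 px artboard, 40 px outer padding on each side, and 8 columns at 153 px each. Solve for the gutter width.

22 px

Subtract both margins: 1458 − 2·40 = 1378 px.
Columns use 1224 px, leaving 154 px across 7 gutters = 22 px each.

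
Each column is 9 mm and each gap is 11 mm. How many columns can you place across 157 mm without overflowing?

Each extra column adds 9 + 11 = 20 mm.
(157 + 11) / 20 = 8.40, so 8 columns fit.

8 columns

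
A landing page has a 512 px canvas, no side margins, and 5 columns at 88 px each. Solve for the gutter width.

5·88 + 4g = 512 → 4g = 72 → g = 18 px.

18 px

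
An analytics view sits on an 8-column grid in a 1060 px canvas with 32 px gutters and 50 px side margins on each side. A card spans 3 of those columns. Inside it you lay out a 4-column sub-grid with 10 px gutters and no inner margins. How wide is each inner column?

77.5 px

Take off 100 px of margins, leaving 960 px.
960 − 7·32 = 736; ÷8 gives c = 92 px.
3 columns plus 2 gutters: 276 + 64 = 340 px.
Subtracting 3 gutters of 10 leaves 310 for 4 columns, so d = 77.5 px.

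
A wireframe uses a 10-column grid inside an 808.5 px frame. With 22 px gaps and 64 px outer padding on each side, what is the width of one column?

Take off 128 px of margins, leaving 680.5 px.
10c + 9·22 = 680.5 → 10c = 482.5 → c = 48.25 px.

48.25 px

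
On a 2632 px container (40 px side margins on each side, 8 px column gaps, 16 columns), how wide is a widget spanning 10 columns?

1592 px

Content width = 2632 − 2·40 = 2552 px.
Subtracting 15 column gaps of 8 leaves 2432 for 16 columns, so c = 152 px.
Span of 10: 10·152 + 9·8 = 1520 + 72 = 1592 px.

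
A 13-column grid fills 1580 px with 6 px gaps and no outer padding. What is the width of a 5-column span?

1580 − 12·6 = 1508; ÷13 gives c = 116 px.
5 columns plus 4 gaps: 580 + 24 = 604 px.

604 px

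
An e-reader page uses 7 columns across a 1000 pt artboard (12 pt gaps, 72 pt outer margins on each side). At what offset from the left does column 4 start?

Subtract both margins: 1000 − 2·72 = 856 pt.
7c + 6·12 = 856 → 7c = 784 → c = 112 pt.
Each column+gutter stride is 124 pt; 3 of them past the 72 pt margin is 72 + 372 = 444 pt.

444 pt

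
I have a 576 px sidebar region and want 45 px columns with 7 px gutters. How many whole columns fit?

11 columns

Each extra column adds 45 + 7 = 52 px.
(576 + 7) / 52 = 11.21, so 11 columns fit.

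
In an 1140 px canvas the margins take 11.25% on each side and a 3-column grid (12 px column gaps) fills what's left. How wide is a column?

Each margin = 11.25% of 1140 = 128.25 px; content = 1140 − 2·128.25 = 883.5 px.
Subtracting 2 column gaps of 12 leaves 859.5 for 3 columns, so c = 286.5 px.

286.5 px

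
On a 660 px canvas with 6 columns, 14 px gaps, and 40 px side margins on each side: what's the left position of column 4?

Inside the margins: 660 − 80 = 580 px.
Subtracting 5 gaps of 14 leaves 510 for 6 columns, so c = 85 px.
Each column+gutter stride is 99 px; 3 of them past the 40 px margin is 40 + 297 = 337 px.

337 px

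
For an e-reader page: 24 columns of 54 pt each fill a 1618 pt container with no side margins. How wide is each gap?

24·54 + 23g = 1618 → 23g = 322 → g = 14 pt.

14 pt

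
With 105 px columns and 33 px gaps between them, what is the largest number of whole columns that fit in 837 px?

6 columns

k columns need k·105 + (k−1)·33 = k·138 − 33.
k·138 − 33 ≤ 837 → k ≤ 870 / 138 ≈ 6.30, so k = 6.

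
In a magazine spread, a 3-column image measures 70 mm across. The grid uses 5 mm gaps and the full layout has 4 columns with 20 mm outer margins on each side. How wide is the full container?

70 − 2·5 = 60; ÷3 gives c = 20 mm.
Adding margins, columns and gutters: 40 + 80 + 15 = 135 mm.

135 mm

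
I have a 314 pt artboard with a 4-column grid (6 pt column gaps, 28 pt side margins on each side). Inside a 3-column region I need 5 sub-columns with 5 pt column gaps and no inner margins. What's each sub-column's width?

34.4 pt

Take off 56 pt of margins, leaving 258 pt.
4 columns + 3 column gaps: 4c + 3·6 = 258.
4c = 258 − 18 = 240, so c = 60 pt.
3 columns plus 2 column gaps: 180 + 12 = 192 pt.
Subtracting 4 column gaps of 5 leaves 172 for 5 columns, so d = 34.4 pt.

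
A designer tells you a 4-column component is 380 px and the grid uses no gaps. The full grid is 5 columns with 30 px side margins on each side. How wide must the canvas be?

With no gaps, each column is 380/4 = 95 px.
Summing: 60 + 475 = 535 px.

535 px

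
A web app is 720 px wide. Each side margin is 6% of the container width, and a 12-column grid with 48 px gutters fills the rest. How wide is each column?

8.8 px

720 × (1 − 2·6%) = 720 × 88% = 633.6 px for the columns.
12 columns + 11 gutters: 12c + 11·48 = 633.6.
12c = 633.6 − 528 = 105.6, so c = 8.8 px.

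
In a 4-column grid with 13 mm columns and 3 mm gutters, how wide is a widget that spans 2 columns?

2 columns plus 1 gutter: 26 + 3 = 29 mm.

29 mm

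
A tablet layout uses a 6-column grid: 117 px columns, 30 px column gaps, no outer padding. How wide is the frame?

852 px

Total width: 6·117 + 5·30 = 852 px.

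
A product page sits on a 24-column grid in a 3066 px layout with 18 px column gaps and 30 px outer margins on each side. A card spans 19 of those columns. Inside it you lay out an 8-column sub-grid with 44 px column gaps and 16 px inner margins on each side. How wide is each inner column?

254.5 px

Subtract both margins: 3066 − 2·30 = 3006 px.
Subtracting 23 column gaps of 18 leaves 2592 for 24 columns, so c = 108 px.
19-column span = 19·108 + 18·18 = 2376 px.
Inner content = 2376 − 2·16 = 2344 px.
Subtracting 7 column gaps of 44 leaves 2036 for 8 columns, so d = 254.5 px.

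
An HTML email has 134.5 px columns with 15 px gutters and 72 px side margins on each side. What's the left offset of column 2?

Column 2 starts at margin + 1·(column + gutter) = 72 + 1·149.5 = 221.5 px.

221.5 px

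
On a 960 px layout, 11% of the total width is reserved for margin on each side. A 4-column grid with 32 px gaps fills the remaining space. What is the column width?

Each margin = 11% of 960 = 105.6 px; content = 960 − 2·105.6 = 748.8 px.
748.8 − 3·32 = 652.8; ÷4 gives c = 163.2 px.

163.2 px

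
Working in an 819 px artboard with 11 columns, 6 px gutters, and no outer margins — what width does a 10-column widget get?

Subtracting 10 gutters of 6 leaves 759 for 11 columns, so c = 69 px.
10-column span = 10·69 + 9·6 = 744 px.

744 px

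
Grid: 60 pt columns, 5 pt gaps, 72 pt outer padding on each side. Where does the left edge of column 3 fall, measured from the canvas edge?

Each column+gutter stride is 65 pt; 2 of them past the 72 pt margin is 72 + 130 = 202 pt.

202 pt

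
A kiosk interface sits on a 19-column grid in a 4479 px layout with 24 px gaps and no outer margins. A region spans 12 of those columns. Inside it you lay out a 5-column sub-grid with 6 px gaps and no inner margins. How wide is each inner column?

19c + 18·24 = 4479 → 19c = 4047 → c = 213 px.
Span of 12: 12·213 + 11·24 = 2556 + 264 = 2820 px.
Subtracting 4 gaps of 6 leaves 2796 for 5 columns, so d = 559.2 px.

559.2 px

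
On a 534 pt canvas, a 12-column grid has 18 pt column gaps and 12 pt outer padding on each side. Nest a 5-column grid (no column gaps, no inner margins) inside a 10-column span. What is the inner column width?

Inside the margins: 534 − 24 = 510 pt.
510 − 11·18 = 312; ÷12 gives c = 26 pt.
Span of 10: 10·26 + 9·18 = 260 + 162 = 422 pt.
With no column gaps, each column is 422/5 = 84.4 pt.

84.4 pt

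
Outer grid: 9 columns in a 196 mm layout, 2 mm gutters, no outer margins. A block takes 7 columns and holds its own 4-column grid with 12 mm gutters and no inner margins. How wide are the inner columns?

29 mm

196 − 8·2 = 180; ÷9 gives c = 20 mm.
7 columns plus 6 gutters: 140 + 12 = 152 mm.
4d + 3·12 = 152 → 4d = 116 → d = 29 mm.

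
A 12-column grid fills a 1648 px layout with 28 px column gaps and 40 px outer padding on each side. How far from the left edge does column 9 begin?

1104 px

Subtract both margins: 1648 − 2·40 = 1568 px.
1568 − 11·28 = 1260; ÷12 gives c = 105 px.
Column 9 starts at margin + 8·(column + gutter) = 40 + 8·133 = 1104 px.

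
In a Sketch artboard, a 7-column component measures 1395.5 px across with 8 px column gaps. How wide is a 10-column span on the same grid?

Subtracting 6 column gaps of 8 leaves 1347.5 for 7 columns, so c = 192.5 px.
Span of 10: 10·192.5 + 9·8 = 1925 + 72 = 1997 px.

1997 px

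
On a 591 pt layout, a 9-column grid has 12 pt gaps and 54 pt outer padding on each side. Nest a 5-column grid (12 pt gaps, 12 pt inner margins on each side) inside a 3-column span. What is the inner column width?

Subtract both margins: 591 − 2·54 = 483 pt.
Subtracting 8 gaps of 12 leaves 387 for 9 columns, so c = 43 pt.
3 columns plus 2 gaps: 129 + 24 = 153 pt.
Inner content = 153 − 2·12 = 129 pt.
5d + 4·12 = 129 → 5d = 81 → d = 16.2 pt.

16.2 pt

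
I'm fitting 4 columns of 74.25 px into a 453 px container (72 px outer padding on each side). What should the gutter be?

4 px

Content width = 453 − 2·72 = 309 px.
Columns use 297 px, leaving 12 px across 3 gutters = 4 px each.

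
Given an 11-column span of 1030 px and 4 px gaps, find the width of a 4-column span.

372 px

11c + 10·4 = 1030 → 11c = 990 → c = 90 px.
4 columns plus 3 gaps: 360 + 12 = 372 px.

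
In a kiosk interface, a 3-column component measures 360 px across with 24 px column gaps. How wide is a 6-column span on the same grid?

744 px

3 columns + 2 column gaps: 3c + 2·24 = 360.
3c = 360 − 48 = 312, so c = 104 px.
6 columns plus 5 column gaps: 624 + 120 = 744 px.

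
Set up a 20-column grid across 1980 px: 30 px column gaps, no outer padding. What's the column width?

70.5 px

Subtracting 19 column gaps of 30 leaves 1410 for 20 columns, so c = 70.5 px.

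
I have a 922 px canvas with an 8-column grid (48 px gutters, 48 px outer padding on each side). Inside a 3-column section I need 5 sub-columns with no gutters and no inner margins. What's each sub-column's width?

55.95 px

Outer content = 922 − 2·48 = 826 px.
8c + 7·48 = 826 → 8c = 490 → c = 61.25 px.
3-column span = 3·61.25 + 2·48 = 279.75 px.
279.75 / 5 = 55.95 px per column.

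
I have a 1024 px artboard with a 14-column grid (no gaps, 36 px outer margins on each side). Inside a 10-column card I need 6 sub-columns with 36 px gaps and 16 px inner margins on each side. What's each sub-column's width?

78 px

Take off 72 px of margins, leaving 952 px.
With no gaps, each column is 952/14 = 68 px.
10-column span = 10·68 = 680 px.
Inner content = 680 − 2·16 = 648 px.
Subtracting 5 gaps of 36 leaves 468 for 6 columns, so d = 78 px.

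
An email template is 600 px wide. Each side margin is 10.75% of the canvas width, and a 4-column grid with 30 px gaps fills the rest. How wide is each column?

600 × (1 − 2·10.75%) = 600 × 78.5% = 471 px for the columns.
4 columns + 3 gaps: 4c + 3·30 = 471.
4c = 471 − 90 = 381, so c = 95.25 px.

95.25 px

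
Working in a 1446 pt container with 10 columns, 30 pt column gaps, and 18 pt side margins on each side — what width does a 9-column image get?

Inside the margins: 1446 − 36 = 1410 pt.
Subtracting 9 column gaps of 30 leaves 1140 for 10 columns, so c = 114 pt.
9-column span = 9·114 + 8·30 = 1266 pt.

1266 pt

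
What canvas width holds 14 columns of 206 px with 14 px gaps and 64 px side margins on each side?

3194 px

Canvas = 2·64 + 14·206 + 13·14 = 128 + 2884 + 182 = 3194 px.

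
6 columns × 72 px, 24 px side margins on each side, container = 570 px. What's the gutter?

Take off 48 px of margins, leaving 522 px.
Columns use 432 px, leaving 90 px across 5 gutters = 18 px each.

18 px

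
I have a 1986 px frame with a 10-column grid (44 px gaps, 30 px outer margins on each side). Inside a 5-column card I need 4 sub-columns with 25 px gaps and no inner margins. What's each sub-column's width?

216.5 px

Take off 60 px of margins, leaving 1926 px.
Subtracting 9 gaps of 44 leaves 1530 for 10 columns, so c = 153 px.
Span of 5: 5·153 + 4·44 = 765 + 176 = 941 px.
941 − 3·25 = 866; ÷4 gives d = 216.5 px.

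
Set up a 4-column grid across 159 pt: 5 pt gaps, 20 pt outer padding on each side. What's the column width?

26 pt

Content width = 159 − 2·20 = 119 pt.
119 − 3·5 = 104; ÷4 gives c = 26 pt.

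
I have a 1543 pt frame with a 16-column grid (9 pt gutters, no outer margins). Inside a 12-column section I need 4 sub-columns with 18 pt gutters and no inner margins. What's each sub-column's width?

275.25 pt

1543 − 15·9 = 1408; ÷16 gives c = 88 pt.
12-column span = 12·88 + 11·9 = 1155 pt.
Subtracting 3 gutters of 18 leaves 1101 for 4 columns, so d = 275.25 pt.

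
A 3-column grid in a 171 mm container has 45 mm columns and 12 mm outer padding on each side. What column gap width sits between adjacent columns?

Subtract both margins: 171 − 2·12 = 147 mm.
3·45 + 2g = 147 → 2g = 12 → g = 6 mm.

6 mm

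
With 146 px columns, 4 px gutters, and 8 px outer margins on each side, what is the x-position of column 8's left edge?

1058 px

Before column 8: the margin + 7 columns + 7 gutters.
Offset = 8 + 7·(146 + 4) = 8 + 1050 = 1058 px.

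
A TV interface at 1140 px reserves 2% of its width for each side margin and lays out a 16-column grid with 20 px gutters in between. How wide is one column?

49.65 px

Margins: 2% × 1140 = 22.8 px each, so content = 1140 − 45.6 = 1094.4 px.
16 columns + 15 gutters: 16c + 15·20 = 1094.4.
16c = 1094.4 − 300 = 794.4, so c = 49.65 px.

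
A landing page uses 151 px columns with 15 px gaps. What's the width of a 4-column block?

649 px

4 columns plus 3 gaps: 604 + 45 = 649 px.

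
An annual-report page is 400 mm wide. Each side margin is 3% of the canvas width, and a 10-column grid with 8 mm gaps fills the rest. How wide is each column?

30.4 mm

Each margin = 3% of 400 = 12 mm; content = 400 − 2·12 = 376 mm.
Subtracting 9 gaps of 8 leaves 304 for 10 columns, so c = 30.4 mm.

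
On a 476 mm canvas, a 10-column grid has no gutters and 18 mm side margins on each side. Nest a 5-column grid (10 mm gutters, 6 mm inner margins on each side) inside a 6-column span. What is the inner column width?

Inside the margins: 476 − 36 = 440 mm.
440 / 10 = 44 mm per column.
With no gutters, 6 columns span 6·44 = 264 mm.
Inner content = 264 − 2·6 = 252 mm.
5 columns + 4 gutters: 5d + 4·10 = 252.
5d = 252 − 40 = 212, so d = 42.4 mm.

42.4 mm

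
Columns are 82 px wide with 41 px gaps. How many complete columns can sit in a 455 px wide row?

4 columns

k columns need k·82 + (k−1)·41 = k·123 − 41.
k·123 − 41 ≤ 455 → k ≤ 496 / 123 ≈ 4.03, so k = 4.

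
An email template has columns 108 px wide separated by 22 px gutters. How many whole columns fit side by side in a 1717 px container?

13 columns

13 columns: 13·108 + 12·22 = 1668 px ≤ 1717.
14 columns: 1798 px > 1717. So 13.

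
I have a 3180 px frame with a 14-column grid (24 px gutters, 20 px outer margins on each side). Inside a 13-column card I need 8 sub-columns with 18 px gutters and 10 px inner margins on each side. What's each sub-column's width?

Take off 40 px of margins, leaving 3140 px.
3140 − 13·24 = 2828; ÷14 gives c = 202 px.
Span of 13: 13·202 + 12·24 = 2626 + 288 = 2914 px.
Inner content = 2914 − 2·10 = 2894 px.
8 columns + 7 gutters: 8d + 7·18 = 2894.
8d = 2894 − 126 = 2768, so d = 346 px.

346 px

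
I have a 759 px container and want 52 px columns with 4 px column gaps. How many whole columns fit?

13 columns

Each extra column adds 52 + 4 = 56 px.
(759 + 4) / 56 = 13.62, so 13 columns fit.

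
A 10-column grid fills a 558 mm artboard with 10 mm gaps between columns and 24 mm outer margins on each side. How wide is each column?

42 mm

Subtract both margins: 558 − 2·24 = 510 mm.
10 columns + 9 gaps: 10c + 9·10 = 510.
10c = 510 − 90 = 420, so c = 42 mm.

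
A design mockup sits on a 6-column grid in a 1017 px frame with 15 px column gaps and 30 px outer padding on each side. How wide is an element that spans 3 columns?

471 px

Take off 60 px of margins, leaving 957 px.
6 columns + 5 column gaps: 6c + 5·15 = 957.
6c = 957 − 75 = 882, so c = 147 px.
3-column span = 3·147 + 2·15 = 471 px.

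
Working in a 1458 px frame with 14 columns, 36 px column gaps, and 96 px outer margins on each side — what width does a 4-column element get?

Inside the margins: 1458 − 192 = 1266 px.
14c + 13·36 = 1266 → 14c = 798 → c = 57 px.
Span of 4: 4·57 + 3·36 = 228 + 108 = 336 px.

336 px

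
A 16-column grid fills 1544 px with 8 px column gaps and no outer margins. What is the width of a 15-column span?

1447 px

Subtracting 15 column gaps of 8 leaves 1424 for 16 columns, so c = 89 px.
15-column span = 15·89 + 14·8 = 1447 px.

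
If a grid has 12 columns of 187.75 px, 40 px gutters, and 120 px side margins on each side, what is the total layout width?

2933 px

Total width: 2·120 + 12·187.75 + 11·40 = 2933 px.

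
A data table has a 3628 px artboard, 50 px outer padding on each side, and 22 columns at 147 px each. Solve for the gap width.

14 px

Content width = 3628 − 2·50 = 3528 px.
Columns use 3234 px, leaving 294 px across 21 gaps = 14 px each.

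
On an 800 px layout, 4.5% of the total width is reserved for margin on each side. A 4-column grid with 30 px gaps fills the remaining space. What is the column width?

159.5 px

800 × (1 − 2·4.5%) = 800 × 91% = 728 px for the columns.
4c + 3·30 = 728 → 4c = 638 → c = 159.5 px.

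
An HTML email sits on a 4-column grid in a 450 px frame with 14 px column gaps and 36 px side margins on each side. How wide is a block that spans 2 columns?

Content width = 450 − 2·36 = 378 px.
Subtracting 3 column gaps of 14 leaves 336 for 4 columns, so c = 84 px.
2-column span = 2·84 + 1·14 = 182 px.

182 px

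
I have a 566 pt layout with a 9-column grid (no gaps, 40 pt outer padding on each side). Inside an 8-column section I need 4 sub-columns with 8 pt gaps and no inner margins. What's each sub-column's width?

Inside the margins: 566 − 80 = 486 pt.
With no gaps, each column is 486/9 = 54 pt.
8-column span = 8·54 = 432 pt.
4 columns + 3 gaps: 4d + 3·8 = 432.
4d = 432 − 24 = 408, so d = 102 pt.

102 pt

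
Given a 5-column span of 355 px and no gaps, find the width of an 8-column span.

568 px

355 / 5 = 71 px per column.
8-column span = 8·71 = 568 px.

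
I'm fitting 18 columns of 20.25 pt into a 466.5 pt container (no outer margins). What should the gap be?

18·20.25 + 17g = 466.5 → 17g = 102 → g = 6 pt.

6 pt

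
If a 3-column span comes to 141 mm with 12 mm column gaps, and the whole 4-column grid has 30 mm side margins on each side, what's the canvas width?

252 mm

3c + 2·12 = 141 → 3c = 117 → c = 39 mm.
Adding margins, columns and gutters: 60 + 156 + 36 = 252 mm.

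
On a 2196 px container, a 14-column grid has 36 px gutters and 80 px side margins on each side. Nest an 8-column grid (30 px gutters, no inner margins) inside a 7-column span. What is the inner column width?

Take off 160 px of margins, leaving 2036 px.
Subtracting 13 gutters of 36 leaves 1568 for 14 columns, so c = 112 px.
7 columns plus 6 gutters: 784 + 216 = 1000 px.
8 columns + 7 gutters: 8d + 7·30 = 1000.
8d = 1000 − 210 = 790, so d = 98.75 px.

98.75 px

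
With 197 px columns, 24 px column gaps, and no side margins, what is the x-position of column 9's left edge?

1768 px

No margin, so column 9 starts at 8·(column + gutter) = 8·221 = 1768 px.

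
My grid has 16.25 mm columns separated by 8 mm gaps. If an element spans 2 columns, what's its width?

2-column span = 2·16.25 + 1·8 = 40.5 mm.

40.5 mm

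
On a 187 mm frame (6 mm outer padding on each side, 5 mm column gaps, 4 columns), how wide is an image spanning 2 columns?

85 mm

Inside the margins: 187 − 12 = 175 mm.
Subtracting 3 column gaps of 5 leaves 160 for 4 columns, so c = 40 mm.
Span of 2: 2·40 + 1·5 = 80 + 5 = 85 mm.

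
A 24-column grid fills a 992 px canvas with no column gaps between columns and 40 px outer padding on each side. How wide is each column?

38 px

Subtract both margins: 992 − 2·40 = 912 px.
With no column gaps, each column is 912/24 = 38 px.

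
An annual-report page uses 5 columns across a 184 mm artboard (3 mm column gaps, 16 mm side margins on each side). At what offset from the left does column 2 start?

Subtract both margins: 184 − 2·16 = 152 mm.
152 − 4·3 = 140; ÷5 gives c = 28 mm.
Before column 2: the margin + 1 column + 1 column gap.
Offset = 16 + 1·(28 + 3) = 16 + 31 = 47 mm.

47 mm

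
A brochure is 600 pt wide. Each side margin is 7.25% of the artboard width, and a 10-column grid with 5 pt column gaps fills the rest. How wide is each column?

600 × (1 − 2·7.25%) = 600 × 85.5% = 513 pt for the columns.
513 − 9·5 = 468; ÷10 gives c = 46.8 pt.

46.8 pt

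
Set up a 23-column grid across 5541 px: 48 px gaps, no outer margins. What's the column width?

195 px

23 columns + 22 gaps: 23c + 22·48 = 5541.
23c = 5541 − 1056 = 4485, so c = 195 px.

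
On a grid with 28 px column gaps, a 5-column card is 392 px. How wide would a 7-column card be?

5 columns + 4 column gaps: 5c + 4·28 = 392.
5c = 392 − 112 = 280, so c = 56 px.
Span of 7: 7·56 + 6·28 = 392 + 168 = 560 px.

560 px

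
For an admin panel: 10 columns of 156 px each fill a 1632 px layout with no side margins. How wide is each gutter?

8 px

Columns use 1560 px, leaving 72 px across 9 gutters = 8 px each.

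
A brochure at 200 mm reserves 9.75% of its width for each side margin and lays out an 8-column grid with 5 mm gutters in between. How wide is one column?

15.75 mm

200 × (1 − 2·9.75%) = 200 × 80.5% = 161 mm for the columns.
8c + 7·5 = 161 → 8c = 126 → c = 15.75 mm.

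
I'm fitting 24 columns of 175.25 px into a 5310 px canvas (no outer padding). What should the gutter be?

48 px

24 columns take 24·175.25 = 4206 px; remaining 1104 splits into 23 gutters.
g = 1104 / 23 = 48 px.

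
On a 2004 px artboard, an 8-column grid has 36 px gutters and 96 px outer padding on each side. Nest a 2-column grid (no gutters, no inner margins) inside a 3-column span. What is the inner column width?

Outer content = 2004 − 2·96 = 1812 px.
1812 − 7·36 = 1560; ÷8 gives c = 195 px.
3 columns plus 2 gutters: 585 + 72 = 657 px.
2d = 657 → d = 328.5 px.

328.5 px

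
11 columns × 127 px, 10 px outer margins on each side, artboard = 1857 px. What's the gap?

Inside the margins: 1857 − 20 = 1837 px.
11·127 + 10g = 1837 → 10g = 440 → g = 44 px.

44 px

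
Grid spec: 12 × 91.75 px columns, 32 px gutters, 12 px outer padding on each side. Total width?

Total width: 2·12 + 12·91.75 + 11·32 = 1477 px.

1477 px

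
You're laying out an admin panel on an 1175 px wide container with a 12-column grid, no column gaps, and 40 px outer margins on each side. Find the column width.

Content width = 1175 − 2·40 = 1095 px.
1095 / 12 = 91.25 px per column.

91.25 px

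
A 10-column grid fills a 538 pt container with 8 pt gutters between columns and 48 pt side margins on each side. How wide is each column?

37 pt

Subtract both margins: 538 − 2·48 = 442 pt.
10c + 9·8 = 442 → 10c = 370 → c = 37 pt.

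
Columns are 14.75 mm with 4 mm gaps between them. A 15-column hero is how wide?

277.25 mm

15-column span = 15·14.75 + 14·4 = 277.25 mm.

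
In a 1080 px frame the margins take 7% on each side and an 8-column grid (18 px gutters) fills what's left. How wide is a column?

Margins: 7% × 1080 = 75.6 px each, so content = 1080 − 151.2 = 928.8 px.
8c + 7·18 = 928.8 → 8c = 802.8 → c = 100.35 px.

100.35 px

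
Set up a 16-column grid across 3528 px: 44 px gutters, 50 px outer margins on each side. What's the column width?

173 px

Subtract both margins: 3528 − 2·50 = 3428 px.
Subtracting 15 gutters of 44 leaves 2768 for 16 columns, so c = 173 px.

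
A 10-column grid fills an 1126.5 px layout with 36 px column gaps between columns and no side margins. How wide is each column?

10 columns + 9 column gaps: 10c + 9·36 = 1126.5.
10c = 1126.5 − 324 = 802.5, so c = 80.25 px.

80.25 px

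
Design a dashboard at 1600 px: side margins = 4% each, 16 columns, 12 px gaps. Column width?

80.75 px

1600 × (1 − 2·4%) = 1600 × 92% = 1472 px for the columns.
1472 − 15·12 = 1292; ÷16 gives c = 80.75 px.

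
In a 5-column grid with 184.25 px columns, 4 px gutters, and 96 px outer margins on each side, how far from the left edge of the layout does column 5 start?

Column 5 starts at margin + 4·(column + gutter) = 96 + 4·188.25 = 849 px.

849 px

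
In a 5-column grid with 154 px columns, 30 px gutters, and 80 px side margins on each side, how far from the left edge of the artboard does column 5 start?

816 px

Column 5 starts at margin + 4·(column + gutter) = 80 + 4·184 = 816 px.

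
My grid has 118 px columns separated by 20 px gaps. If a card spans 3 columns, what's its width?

Span of 3: 3·118 + 2·20 = 354 + 40 = 394 px.

394 px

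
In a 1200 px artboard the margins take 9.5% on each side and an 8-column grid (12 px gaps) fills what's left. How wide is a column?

Each margin = 9.5% of 1200 = 114 px; content = 1200 − 2·114 = 972 px.
972 − 7·12 = 888; ÷8 gives c = 111 px.

111 px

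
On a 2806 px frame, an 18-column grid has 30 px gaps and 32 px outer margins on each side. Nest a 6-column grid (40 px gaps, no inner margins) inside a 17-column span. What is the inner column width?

398 px

Inside the margins: 2806 − 64 = 2742 px.
Subtracting 17 gaps of 30 leaves 2232 for 18 columns, so c = 124 px.
17-column span = 17·124 + 16·30 = 2588 px.
6 columns + 5 gaps: 6d + 5·40 = 2588.
6d = 2588 − 200 = 2388, so d = 398 px.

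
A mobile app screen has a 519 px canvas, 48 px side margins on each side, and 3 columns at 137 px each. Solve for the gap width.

6 px

Inside the margins: 519 − 96 = 423 px.
3·137 + 2g = 423 → 2g = 12 → g = 6 px.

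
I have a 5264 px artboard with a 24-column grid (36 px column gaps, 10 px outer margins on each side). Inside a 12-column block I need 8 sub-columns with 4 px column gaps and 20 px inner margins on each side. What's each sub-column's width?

Subtract both margins: 5264 − 2·10 = 5244 px.
24c + 23·36 = 5244 → 24c = 4416 → c = 184 px.
Span of 12: 12·184 + 11·36 = 2208 + 396 = 2604 px.
Inner content = 2604 − 2·20 = 2564 px.
8d + 7·4 = 2564 → 8d = 2536 → d = 317 px.

317 px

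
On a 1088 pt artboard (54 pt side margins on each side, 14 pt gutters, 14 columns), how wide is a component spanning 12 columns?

Subtract both margins: 1088 − 2·54 = 980 pt.
Subtracting 13 gutters of 14 leaves 798 for 14 columns, so c = 57 pt.
12 columns plus 11 gutters: 684 + 154 = 838 pt.

838 pt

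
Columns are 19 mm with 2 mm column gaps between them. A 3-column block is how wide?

3 columns plus 2 column gaps: 57 + 4 = 61 mm.

61 mm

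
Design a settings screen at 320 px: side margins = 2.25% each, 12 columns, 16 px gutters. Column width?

10.8 px

320 × (1 − 2·2.25%) = 320 × 95.5% = 305.6 px for the columns.
Subtracting 11 gutters of 16 leaves 129.6 for 12 columns, so c = 10.8 px.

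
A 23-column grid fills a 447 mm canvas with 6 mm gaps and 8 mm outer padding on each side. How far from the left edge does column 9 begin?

160 mm

Subtract both margins: 447 − 2·8 = 431 mm.
Subtracting 22 gaps of 6 leaves 299 for 23 columns, so c = 13 mm.
Each column+gutter stride is 19 mm; 8 of them past the 8 mm margin is 8 + 152 = 160 mm.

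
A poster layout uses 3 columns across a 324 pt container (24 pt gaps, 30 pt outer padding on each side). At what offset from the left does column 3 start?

222 pt

Content = 324 − 2·30 = 264 pt.
3 columns + 2 gaps: 3c + 2·24 = 264.
3c = 264 − 48 = 216, so c = 72 pt.
Each column+gutter stride is 96 pt; 2 of them past the 30 pt margin is 30 + 192 = 222 pt.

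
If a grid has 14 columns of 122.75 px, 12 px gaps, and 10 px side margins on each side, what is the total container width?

1894.5 px

Adding margins, columns and gutters: 20 + 1718.5 + 156 = 1894.5 px.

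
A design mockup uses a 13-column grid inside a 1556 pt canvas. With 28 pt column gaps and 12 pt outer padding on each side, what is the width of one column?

Subtract both margins: 1556 − 2·12 = 1532 pt.
13 columns + 12 column gaps: 13c + 12·28 = 1532.
13c = 1532 − 336 = 1196, so c = 92 pt.

92 pt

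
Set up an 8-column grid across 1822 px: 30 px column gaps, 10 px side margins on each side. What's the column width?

Content width = 1822 − 2·10 = 1802 px.
Subtracting 7 column gaps of 30 leaves 1592 for 8 columns, so c = 199 px.

199 px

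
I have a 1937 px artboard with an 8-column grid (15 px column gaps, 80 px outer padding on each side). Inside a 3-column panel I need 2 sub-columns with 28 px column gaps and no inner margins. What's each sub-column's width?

Take off 160 px of margins, leaving 1777 px.
1777 − 7·15 = 1672; ÷8 gives c = 209 px.
3-column span = 3·209 + 2·15 = 657 px.
2d + 1·28 = 657 → 2d = 629 → d = 314.5 px.

314.5 px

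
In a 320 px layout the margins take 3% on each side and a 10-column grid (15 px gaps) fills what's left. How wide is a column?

320 × (1 − 2·3%) = 320 × 94% = 300.8 px for the columns.
10c + 9·15 = 300.8 → 10c = 165.8 → c = 16.58 px.

16.58 px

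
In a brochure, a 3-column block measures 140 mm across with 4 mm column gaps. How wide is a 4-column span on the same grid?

188 mm

3c + 2·4 = 140 → 3c = 132 → c = 44 mm.
4-column span = 4·44 + 3·4 = 188 mm.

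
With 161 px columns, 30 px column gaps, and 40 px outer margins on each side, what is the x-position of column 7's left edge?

1186 px

Before column 7: the margin + 6 columns + 6 column gaps.
Offset = 40 + 6·(161 + 30) = 40 + 1146 = 1186 px.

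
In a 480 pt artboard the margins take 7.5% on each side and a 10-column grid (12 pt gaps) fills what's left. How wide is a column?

480 × (1 − 2·7.5%) = 480 × 85% = 408 pt for the columns.
10c + 9·12 = 408 → 10c = 300 → c = 30 pt.

30 pt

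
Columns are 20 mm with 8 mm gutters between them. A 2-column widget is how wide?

48 mm

2-column span = 2·20 + 1·8 = 48 mm.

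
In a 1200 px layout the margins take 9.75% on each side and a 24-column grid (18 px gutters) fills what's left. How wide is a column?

Each margin = 9.75% of 1200 = 117 px; content = 1200 − 2·117 = 966 px.
966 − 23·18 = 552; ÷24 gives c = 23 px.

23 px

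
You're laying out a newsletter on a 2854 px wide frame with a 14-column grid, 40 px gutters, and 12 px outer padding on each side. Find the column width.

Take off 24 px of margins, leaving 2830 px.
14 columns + 13 gutters: 14c + 13·40 = 2830.
14c = 2830 − 520 = 2310, so c = 165 px.

165 px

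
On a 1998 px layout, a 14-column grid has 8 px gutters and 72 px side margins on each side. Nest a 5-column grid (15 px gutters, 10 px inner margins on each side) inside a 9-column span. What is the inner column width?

221.8 px

Outer content = 1998 − 2·72 = 1854 px.
1854 − 13·8 = 1750; ÷14 gives c = 125 px.
9-column span = 9·125 + 8·8 = 1189 px.
Inner content = 1189 − 2·10 = 1169 px.
5 columns + 4 gutters: 5d + 4·15 = 1169.
5d = 1169 − 60 = 1109, so d = 221.8 px.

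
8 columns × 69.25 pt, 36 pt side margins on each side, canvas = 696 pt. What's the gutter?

10 pt

Subtract both margins: 696 − 2·36 = 624 pt.
8 columns take 8·69.25 = 554 pt; remaining 70 splits into 7 gutters.
g = 70 / 7 = 10 pt.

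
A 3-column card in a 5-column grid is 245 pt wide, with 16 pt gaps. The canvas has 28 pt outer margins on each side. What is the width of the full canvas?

Subtracting 2 gaps of 16 leaves 213 for 3 columns, so c = 71 pt.
Adding margins, columns and gutters: 56 + 355 + 64 = 475 pt.

475 pt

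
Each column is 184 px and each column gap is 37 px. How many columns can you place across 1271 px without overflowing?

k columns need k·184 + (k−1)·37 = k·221 − 37.
k·221 − 37 ≤ 1271 → k ≤ 1308 / 221 ≈ 5.92, so k = 5.

5 columns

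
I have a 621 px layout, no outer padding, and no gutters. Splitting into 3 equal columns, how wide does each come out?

207 px

3c = 621 → c = 207 px.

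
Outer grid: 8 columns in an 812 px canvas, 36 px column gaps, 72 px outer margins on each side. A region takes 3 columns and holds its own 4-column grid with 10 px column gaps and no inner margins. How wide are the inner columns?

Subtract both margins: 812 − 2·72 = 668 px.
8c + 7·36 = 668 → 8c = 416 → c = 52 px.
3-column span = 3·52 + 2·36 = 228 px.
Subtracting 3 column gaps of 10 leaves 198 for 4 columns, so d = 49.5 px.

49.5 px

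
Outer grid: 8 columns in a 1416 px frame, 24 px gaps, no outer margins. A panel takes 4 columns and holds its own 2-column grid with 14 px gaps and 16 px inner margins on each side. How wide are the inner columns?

325 px

1416 − 7·24 = 1248; ÷8 gives c = 156 px.
4 columns plus 3 gaps: 624 + 72 = 696 px.
Inner content = 696 − 2·16 = 664 px.
2d + 1·14 = 664 → 2d = 650 → d = 325 px.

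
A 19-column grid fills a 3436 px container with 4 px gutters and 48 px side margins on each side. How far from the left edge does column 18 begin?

Inside the margins: 3436 − 96 = 3340 px.
Subtracting 18 gutters of 4 leaves 3268 for 19 columns, so c = 172 px.
Column 18 starts at margin + 17·(column + gutter) = 48 + 17·176 = 3040 px.

3040 px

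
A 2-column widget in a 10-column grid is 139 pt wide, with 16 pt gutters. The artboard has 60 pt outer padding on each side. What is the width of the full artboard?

879 pt

2c + 1·16 = 139 → 2c = 123 → c = 61.5 pt.
Total width: 2·60 + 10·61.5 + 9·16 = 879 pt.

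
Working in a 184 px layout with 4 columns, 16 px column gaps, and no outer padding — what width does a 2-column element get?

Subtracting 3 column gaps of 16 leaves 136 for 4 columns, so c = 34 px.
2-column span = 2·34 + 1·16 = 84 px.

84 px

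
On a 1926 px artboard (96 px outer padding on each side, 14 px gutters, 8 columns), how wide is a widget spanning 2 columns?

423 px

Content width = 1926 − 2·96 = 1734 px.
Subtracting 7 gutters of 14 leaves 1636 for 8 columns, so c = 204.5 px.
2 columns plus 1 gutter: 409 + 14 = 423 px.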